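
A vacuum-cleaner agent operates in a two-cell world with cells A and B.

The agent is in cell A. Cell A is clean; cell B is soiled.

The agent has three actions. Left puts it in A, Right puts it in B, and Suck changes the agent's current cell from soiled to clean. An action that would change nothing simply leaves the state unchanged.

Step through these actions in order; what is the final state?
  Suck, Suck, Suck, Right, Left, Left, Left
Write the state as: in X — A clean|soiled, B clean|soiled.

step 1/7 (Suck): in A — A clean, B soiled
step 2/7 (Suck): in A — A clean, B soiled
step 3/7 (Suck): in A — A clean, B soiled
step 4/7 (Right): in B — A clean, B soiled
step 5/7 (Left): in A — A clean, B soiled
step 6/7 (Left): in A — A clean, B soiled
step 7/7 (Left): in A — A clean, B soiled

in A — A clean, B soiled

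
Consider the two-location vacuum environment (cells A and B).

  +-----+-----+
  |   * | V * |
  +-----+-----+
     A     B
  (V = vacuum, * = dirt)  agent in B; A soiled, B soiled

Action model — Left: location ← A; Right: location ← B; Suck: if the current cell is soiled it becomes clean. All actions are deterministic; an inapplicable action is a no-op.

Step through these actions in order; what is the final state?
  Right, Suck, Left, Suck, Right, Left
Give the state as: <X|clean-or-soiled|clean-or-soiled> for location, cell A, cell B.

[1] after Right: <B|soiled|soiled>
[2] after Suck: <B|soiled|clean>
[3] after Left: <A|soiled|clean>
[4] after Suck: <A|clean|clean>
[5] after Right: <B|clean|clean>
[6] after Left: <A|clean|clean>

<A|clean|clean>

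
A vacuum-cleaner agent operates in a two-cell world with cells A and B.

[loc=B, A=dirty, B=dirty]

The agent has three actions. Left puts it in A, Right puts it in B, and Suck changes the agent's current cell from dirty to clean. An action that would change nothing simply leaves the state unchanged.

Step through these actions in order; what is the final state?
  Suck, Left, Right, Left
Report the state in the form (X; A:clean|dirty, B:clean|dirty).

(A; A:dirty, B:clean)

t=1 Suck ⇒ (B; A:dirty, B:clean)
t=2 Left ⇒ (A; A:dirty, B:clean)
t=3 Right ⇒ (B; A:dirty, B:clean)
t=4 Left ⇒ (A; A:dirty, B:clean)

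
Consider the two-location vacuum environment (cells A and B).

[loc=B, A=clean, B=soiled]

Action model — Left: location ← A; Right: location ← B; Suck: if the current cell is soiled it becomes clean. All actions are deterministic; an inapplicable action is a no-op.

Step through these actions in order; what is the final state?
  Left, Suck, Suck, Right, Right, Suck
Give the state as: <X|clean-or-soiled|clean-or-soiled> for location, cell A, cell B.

<B|clean|clean>

1) do Left; now <A|clean|soiled>
2) do Suck; now <A|clean|soiled>
3) do Suck; now <A|clean|soiled>
4) do Right; now <B|clean|soiled>
5) do Right; now <B|clean|soiled>
6) do Suck; now <B|clean|clean>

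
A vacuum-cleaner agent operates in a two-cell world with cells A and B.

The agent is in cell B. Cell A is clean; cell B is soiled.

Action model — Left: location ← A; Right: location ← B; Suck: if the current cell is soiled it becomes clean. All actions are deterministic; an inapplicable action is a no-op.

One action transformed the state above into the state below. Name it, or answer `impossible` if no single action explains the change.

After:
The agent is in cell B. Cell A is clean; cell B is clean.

Suck

try  Left: (A; A:clean, B:soiled)
try Right: (B; A:clean, B:soiled)
try  Suck: (B; A:clean, B:clean)  ← match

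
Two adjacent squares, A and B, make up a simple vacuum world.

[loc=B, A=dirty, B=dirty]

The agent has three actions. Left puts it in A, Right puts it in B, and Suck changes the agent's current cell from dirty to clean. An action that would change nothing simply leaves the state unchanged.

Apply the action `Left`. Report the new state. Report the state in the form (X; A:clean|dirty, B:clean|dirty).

start: (B; A:dirty, B:dirty)
step 1/1 (Left): (A; A:dirty, B:dirty)

(A; A:dirty, B:dirty)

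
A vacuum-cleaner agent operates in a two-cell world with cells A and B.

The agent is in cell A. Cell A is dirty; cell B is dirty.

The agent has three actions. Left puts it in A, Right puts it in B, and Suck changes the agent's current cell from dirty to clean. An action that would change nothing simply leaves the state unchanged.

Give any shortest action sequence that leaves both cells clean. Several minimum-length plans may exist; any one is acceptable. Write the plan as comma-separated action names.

Suck (#1): loc=A A=clean B=dirty
Right (#2): loc=B A=clean B=dirty
Suck (#3): loc=B A=clean B=clean
min 3: Suck A + move + Suck B

Suck, Right, Suck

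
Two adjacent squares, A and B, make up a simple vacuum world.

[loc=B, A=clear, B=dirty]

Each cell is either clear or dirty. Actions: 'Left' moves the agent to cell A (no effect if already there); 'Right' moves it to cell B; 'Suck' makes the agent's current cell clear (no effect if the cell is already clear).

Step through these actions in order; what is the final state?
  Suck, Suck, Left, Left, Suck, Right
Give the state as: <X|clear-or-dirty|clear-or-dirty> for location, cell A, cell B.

step 1/6 (Suck): <B|clear|clear>
step 2/6 (Suck): <B|clear|clear>
step 3/6 (Left): <A|clear|clear>
step 4/6 (Left): <A|clear|clear>
step 5/6 (Suck): <A|clear|clear>
step 6/6 (Right): <B|clear|clear>

<B|clear|clear>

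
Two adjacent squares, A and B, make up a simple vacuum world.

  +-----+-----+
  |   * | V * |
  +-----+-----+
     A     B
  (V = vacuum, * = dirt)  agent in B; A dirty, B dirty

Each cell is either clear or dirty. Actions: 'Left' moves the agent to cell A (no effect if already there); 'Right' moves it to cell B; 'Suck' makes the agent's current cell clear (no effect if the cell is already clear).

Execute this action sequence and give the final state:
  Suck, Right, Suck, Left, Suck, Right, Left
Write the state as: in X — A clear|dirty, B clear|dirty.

in A — A clear, B clear

t=1 Suck ⇒ in B — A dirty, B clear
t=2 Right ⇒ in B — A dirty, B clear
t=3 Suck ⇒ in B — A dirty, B clear
t=4 Left ⇒ in A — A dirty, B clear
t=5 Suck ⇒ in A — A clear, B clear
t=6 Right ⇒ in B — A clear, B clear
t=7 Left ⇒ in A — A clear, B clear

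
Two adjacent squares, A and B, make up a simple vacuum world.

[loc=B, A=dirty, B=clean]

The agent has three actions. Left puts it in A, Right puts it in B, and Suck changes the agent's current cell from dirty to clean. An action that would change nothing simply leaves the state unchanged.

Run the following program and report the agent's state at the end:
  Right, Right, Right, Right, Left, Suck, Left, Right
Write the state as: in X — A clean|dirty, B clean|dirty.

1) do Right; now in B — A dirty, B clean
2) do Right; now in B — A dirty, B clean
3) do Right; now in B — A dirty, B clean
4) do Right; now in B — A dirty, B clean
5) do Left; now in A — A dirty, B clean
6) do Suck; now in A — A clean, B clean
7) do Left; now in A — A clean, B clean
8) do Right; now in B — A clean, B clean

in B — A clean, B clean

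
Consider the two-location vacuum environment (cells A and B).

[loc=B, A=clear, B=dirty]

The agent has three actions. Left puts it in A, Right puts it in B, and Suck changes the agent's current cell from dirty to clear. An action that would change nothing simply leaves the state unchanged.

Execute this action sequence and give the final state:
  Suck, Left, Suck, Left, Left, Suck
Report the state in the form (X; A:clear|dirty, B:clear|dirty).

[1] after Suck: (B; A:clear, B:clear)
[2] after Left: (A; A:clear, B:clear)
[3] after Suck: (A; A:clear, B:clear)
[4] after Left: (A; A:clear, B:clear)
[5] after Left: (A; A:clear, B:clear)
[6] after Suck: (A; A:clear, B:clear)

(A; A:clear, B:clear)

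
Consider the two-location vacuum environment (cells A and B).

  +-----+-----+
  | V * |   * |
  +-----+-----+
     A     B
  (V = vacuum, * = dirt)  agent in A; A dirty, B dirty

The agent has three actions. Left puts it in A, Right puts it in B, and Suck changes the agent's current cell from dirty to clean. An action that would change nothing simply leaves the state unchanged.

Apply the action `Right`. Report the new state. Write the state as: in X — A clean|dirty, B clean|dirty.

start: in A — A dirty, B dirty
t=1 Right ⇒ in B — A dirty, B dirty

in B — A dirty, B dirty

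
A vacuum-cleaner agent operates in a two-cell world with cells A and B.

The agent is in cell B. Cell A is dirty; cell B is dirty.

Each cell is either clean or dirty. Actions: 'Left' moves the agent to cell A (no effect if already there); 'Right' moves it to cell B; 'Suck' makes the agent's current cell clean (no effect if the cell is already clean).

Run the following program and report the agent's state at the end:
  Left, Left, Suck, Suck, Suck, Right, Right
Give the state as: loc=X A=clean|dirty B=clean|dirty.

loc=B A=clean B=dirty

Left (#1): loc=A A=dirty B=dirty
Left (#2): loc=A A=dirty B=dirty
Suck (#3): loc=A A=clean B=dirty
Suck (#4): loc=A A=clean B=dirty
Suck (#5): loc=A A=clean B=dirty
Right (#6): loc=B A=clean B=dirty
Right (#7): loc=B A=clean B=dirty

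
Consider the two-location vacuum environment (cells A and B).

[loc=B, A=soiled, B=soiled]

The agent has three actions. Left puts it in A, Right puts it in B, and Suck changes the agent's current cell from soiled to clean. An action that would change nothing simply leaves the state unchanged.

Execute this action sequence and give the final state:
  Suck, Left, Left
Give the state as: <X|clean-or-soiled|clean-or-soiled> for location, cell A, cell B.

<A|soiled|clean>

Suck (#1): <B|soiled|clean>
Left (#2): <A|soiled|clean>
Left (#3): <A|soiled|clean>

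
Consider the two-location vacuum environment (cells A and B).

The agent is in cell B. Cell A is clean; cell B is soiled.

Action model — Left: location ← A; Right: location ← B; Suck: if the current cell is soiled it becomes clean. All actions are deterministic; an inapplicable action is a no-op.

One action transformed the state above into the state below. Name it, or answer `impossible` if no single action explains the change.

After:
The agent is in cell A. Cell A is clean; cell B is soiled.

try  Left: <A|clean|soiled>  ← match
try Right: <B|clean|soiled>
try  Suck: <B|clean|clean>

Left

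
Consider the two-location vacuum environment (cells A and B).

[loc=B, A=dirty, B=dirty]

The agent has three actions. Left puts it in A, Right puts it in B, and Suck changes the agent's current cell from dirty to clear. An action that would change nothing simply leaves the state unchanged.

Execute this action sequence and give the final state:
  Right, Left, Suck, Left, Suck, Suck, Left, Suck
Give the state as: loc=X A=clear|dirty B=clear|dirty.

Right (#1): loc=B A=dirty B=dirty
Left (#2): loc=A A=dirty B=dirty
Suck (#3): loc=A A=clear B=dirty
Left (#4): loc=A A=clear B=dirty
Suck (#5): loc=A A=clear B=dirty
Suck (#6): loc=A A=clear B=dirty
Left (#7): loc=A A=clear B=dirty
Suck (#8): loc=A A=clear B=dirty

loc=A A=clear B=dirty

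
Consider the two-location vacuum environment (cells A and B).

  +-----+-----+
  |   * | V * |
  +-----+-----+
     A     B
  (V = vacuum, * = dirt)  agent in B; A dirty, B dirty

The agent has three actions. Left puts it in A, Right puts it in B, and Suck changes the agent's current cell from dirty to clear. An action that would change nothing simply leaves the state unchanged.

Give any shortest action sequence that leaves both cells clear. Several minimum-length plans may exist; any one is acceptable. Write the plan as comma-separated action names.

Suck, Left, Suck

step 1/3 (Suck): loc=B A=dirty B=clear
step 2/3 (Left): loc=A A=dirty B=clear
step 3/3 (Suck): loc=A A=clear B=clear
min 3: Suck B + move + Suck A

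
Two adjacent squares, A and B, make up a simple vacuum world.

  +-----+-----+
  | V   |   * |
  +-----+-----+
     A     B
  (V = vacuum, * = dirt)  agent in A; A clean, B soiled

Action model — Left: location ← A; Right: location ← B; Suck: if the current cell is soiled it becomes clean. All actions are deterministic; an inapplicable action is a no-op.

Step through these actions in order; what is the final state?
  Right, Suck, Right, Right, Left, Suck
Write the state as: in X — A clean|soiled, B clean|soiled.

1) do Right; now in B — A clean, B soiled
2) do Suck; now in B — A clean, B clean
3) do Right; now in B — A clean, B clean
4) do Right; now in B — A clean, B clean
5) do Left; now in A — A clean, B clean
6) do Suck; now in A — A clean, B clean

in A — A clean, B clean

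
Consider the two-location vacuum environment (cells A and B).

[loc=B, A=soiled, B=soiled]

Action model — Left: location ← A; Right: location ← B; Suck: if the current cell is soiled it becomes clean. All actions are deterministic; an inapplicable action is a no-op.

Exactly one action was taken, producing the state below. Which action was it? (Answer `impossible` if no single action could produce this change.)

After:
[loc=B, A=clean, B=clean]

impossible

try  Left: (A; A:soiled, B:soiled)
try Right: (B; A:soiled, B:soiled)
try  Suck: (B; A:soiled, B:clean)
no single action produces the after-state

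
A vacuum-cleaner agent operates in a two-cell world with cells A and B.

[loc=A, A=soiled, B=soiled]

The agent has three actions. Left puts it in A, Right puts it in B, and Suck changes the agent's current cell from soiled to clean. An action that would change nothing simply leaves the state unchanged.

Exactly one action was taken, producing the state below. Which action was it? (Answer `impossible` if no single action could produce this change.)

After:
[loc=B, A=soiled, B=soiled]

try  Left: in A — A soiled, B soiled
try Right: in B — A soiled, B soiled  ← match
try  Suck: in A — A clean, B soiled

Right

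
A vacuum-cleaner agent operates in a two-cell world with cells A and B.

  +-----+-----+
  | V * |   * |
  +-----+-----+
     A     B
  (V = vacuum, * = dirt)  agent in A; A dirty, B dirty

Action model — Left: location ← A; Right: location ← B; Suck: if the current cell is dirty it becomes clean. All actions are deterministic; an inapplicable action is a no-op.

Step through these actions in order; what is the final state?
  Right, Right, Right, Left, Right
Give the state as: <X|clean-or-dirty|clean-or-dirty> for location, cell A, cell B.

t=1 Right ⇒ <B|dirty|dirty>
t=2 Right ⇒ <B|dirty|dirty>
t=3 Right ⇒ <B|dirty|dirty>
t=4 Left ⇒ <A|dirty|dirty>
t=5 Right ⇒ <B|dirty|dirty>

<B|dirty|dirty>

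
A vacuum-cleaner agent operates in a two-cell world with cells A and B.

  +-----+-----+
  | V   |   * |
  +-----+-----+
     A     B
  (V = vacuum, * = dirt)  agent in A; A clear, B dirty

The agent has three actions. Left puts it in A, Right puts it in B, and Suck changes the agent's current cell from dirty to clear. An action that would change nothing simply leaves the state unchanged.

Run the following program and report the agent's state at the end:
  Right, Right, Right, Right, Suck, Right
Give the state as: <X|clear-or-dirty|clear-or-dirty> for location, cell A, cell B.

<B|clear|clear>

step 1/6 (Right): <B|clear|dirty>
step 2/6 (Right): <B|clear|dirty>
step 3/6 (Right): <B|clear|dirty>
step 4/6 (Right): <B|clear|dirty>
step 5/6 (Suck): <B|clear|clear>
step 6/6 (Right): <B|clear|clear>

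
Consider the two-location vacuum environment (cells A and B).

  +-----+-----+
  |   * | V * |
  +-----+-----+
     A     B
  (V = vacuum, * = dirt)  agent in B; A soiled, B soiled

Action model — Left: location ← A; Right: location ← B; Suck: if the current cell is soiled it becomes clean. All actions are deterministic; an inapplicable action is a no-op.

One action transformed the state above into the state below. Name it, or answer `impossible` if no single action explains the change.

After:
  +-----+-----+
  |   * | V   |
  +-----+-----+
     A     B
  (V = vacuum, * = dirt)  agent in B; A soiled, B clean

try  Left: loc=A A=soiled B=soiled
try Right: loc=B A=soiled B=soiled
try  Suck: loc=B A=soiled B=clean  ← match

Suck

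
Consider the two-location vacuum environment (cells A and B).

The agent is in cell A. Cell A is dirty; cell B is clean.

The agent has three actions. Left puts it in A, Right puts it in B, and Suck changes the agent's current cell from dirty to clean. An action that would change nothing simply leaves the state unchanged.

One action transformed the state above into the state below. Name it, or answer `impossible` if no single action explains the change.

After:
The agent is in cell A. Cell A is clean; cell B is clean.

Suck

try  Left: (A; A:dirty, B:clean)
try Right: (B; A:dirty, B:clean)
try  Suck: (A; A:clean, B:clean)  ← match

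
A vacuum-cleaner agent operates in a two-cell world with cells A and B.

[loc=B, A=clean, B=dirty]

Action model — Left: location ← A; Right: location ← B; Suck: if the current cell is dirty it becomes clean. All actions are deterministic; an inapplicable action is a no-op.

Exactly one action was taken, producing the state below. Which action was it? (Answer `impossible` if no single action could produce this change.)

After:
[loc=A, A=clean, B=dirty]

Left

try  Left: <A|clean|dirty>  ← match
try Right: <B|clean|dirty>
try  Suck: <B|clean|clean>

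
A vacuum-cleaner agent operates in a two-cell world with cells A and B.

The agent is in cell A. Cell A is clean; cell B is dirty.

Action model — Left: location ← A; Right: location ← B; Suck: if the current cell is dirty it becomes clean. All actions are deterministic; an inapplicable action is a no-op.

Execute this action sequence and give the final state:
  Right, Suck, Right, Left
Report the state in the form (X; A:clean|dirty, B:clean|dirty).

[1] after Right: (B; A:clean, B:dirty)
[2] after Suck: (B; A:clean, B:clean)
[3] after Right: (B; A:clean, B:clean)
[4] after Left: (A; A:clean, B:clean)

(A; A:clean, B:clean)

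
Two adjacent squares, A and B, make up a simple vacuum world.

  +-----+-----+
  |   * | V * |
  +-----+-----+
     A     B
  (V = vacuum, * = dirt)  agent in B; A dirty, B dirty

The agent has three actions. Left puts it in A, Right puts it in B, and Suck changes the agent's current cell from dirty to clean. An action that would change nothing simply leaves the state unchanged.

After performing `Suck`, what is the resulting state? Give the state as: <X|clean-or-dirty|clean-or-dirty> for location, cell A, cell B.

start: <B|dirty|dirty>
step 1/1 (Suck): <B|dirty|clean>

<B|dirty|clean>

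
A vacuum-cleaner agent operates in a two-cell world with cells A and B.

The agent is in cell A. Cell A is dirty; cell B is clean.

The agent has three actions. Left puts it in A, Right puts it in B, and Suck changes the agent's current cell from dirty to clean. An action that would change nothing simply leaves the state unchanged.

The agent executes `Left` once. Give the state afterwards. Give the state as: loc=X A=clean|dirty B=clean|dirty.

start: loc=A A=dirty B=clean
t=1 Left ⇒ loc=A A=dirty B=clean

loc=A A=dirty B=clean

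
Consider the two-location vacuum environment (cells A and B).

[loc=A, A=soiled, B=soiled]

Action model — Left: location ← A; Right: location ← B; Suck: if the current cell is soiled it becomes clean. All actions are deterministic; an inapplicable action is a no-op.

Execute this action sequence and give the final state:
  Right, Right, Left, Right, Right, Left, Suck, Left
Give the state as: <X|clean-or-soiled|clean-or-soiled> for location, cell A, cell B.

1. Right → <B|soiled|soiled>
2. Right → <B|soiled|soiled>
3. Left → <A|soiled|soiled>
4. Right → <B|soiled|soiled>
5. Right → <B|soiled|soiled>
6. Left → <A|soiled|soiled>
7. Suck → <A|clean|soiled>
8. Left → <A|clean|soiled>

<A|clean|soiled>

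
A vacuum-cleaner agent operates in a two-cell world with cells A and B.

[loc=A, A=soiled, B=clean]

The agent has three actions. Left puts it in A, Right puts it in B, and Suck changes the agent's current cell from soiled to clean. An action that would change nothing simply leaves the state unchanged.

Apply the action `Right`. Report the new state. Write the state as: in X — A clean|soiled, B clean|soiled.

start: in A — A soiled, B clean
t=1 Right ⇒ in B — A soiled, B clean

in B — A soiled, B clean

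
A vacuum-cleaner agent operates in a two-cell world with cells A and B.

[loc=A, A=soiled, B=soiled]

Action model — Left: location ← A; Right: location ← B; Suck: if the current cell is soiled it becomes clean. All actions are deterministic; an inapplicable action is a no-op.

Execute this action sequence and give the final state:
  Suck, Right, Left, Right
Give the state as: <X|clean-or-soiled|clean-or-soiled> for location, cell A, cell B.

<B|clean|soiled>

step 1/4 (Suck): <A|clean|soiled>
step 2/4 (Right): <B|clean|soiled>
step 3/4 (Left): <A|clean|soiled>
step 4/4 (Right): <B|clean|soiled>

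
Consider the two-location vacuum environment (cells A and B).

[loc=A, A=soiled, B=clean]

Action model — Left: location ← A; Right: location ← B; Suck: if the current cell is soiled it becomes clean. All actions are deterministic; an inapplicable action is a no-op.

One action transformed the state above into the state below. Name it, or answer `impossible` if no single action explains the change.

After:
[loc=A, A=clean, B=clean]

try  Left: (A; A:soiled, B:clean)
try Right: (B; A:soiled, B:clean)
try  Suck: (A; A:clean, B:clean)  ← match

Suck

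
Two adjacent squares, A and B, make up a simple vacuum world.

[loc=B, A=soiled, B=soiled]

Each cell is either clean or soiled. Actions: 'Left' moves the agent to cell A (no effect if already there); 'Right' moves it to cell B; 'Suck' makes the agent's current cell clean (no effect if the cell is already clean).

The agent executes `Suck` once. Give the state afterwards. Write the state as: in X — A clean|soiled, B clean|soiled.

in B — A soiled, B clean

start: in B — A soiled, B soiled
t=1 Suck ⇒ in B — A soiled, B clean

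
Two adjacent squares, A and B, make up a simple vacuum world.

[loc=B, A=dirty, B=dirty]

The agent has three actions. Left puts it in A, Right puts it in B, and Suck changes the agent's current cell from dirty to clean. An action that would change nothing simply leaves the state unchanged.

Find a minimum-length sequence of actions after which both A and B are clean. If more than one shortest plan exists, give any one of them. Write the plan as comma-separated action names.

Suck, Left, Suck

1. Suck → in B — A dirty, B clean
2. Left → in A — A dirty, B clean
3. Suck → in A — A clean, B clean
min 3: Suck B + move + Suck A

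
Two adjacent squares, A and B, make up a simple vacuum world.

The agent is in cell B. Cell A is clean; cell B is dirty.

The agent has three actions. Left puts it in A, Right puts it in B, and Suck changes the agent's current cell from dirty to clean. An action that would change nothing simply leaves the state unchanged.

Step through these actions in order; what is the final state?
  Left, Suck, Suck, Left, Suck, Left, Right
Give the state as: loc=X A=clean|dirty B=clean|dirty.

1. Left → loc=A A=clean B=dirty
2. Suck → loc=A A=clean B=dirty
3. Suck → loc=A A=clean B=dirty
4. Left → loc=A A=clean B=dirty
5. Suck → loc=A A=clean B=dirty
6. Left → loc=A A=clean B=dirty
7. Right → loc=B A=clean B=dirty

loc=B A=clean B=dirty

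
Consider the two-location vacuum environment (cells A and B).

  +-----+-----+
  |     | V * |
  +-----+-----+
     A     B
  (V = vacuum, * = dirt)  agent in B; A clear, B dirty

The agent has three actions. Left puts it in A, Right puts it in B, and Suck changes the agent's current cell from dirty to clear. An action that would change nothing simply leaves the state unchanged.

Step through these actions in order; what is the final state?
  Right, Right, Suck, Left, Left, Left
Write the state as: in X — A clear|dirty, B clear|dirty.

in A — A clear, B clear

[1] after Right: in B — A clear, B dirty
[2] after Right: in B — A clear, B dirty
[3] after Suck: in B — A clear, B clear
[4] after Left: in A — A clear, B clear
[5] after Left: in A — A clear, B clear
[6] after Left: in A — A clear, B clear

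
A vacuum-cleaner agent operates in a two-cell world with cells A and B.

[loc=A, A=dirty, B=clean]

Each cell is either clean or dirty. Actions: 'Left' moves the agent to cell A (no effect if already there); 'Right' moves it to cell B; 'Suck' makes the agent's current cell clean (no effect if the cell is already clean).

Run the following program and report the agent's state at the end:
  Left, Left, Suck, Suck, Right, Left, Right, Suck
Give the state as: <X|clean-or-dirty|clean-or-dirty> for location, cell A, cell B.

<B|clean|clean>

step 1/8 (Left): <A|dirty|clean>
step 2/8 (Left): <A|dirty|clean>
step 3/8 (Suck): <A|clean|clean>
step 4/8 (Suck): <A|clean|clean>
step 5/8 (Right): <B|clean|clean>
step 6/8 (Left): <A|clean|clean>
step 7/8 (Right): <B|clean|clean>
step 8/8 (Suck): <B|clean|clean>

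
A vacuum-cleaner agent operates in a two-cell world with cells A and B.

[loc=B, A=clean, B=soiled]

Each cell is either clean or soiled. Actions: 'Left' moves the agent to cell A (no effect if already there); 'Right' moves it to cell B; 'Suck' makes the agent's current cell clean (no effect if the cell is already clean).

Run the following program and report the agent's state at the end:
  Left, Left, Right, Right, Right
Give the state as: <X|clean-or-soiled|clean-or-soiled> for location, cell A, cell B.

<B|clean|soiled>

[1] after Left: <A|clean|soiled>
[2] after Left: <A|clean|soiled>
[3] after Right: <B|clean|soiled>
[4] after Right: <B|clean|soiled>
[5] after Right: <B|clean|soiled>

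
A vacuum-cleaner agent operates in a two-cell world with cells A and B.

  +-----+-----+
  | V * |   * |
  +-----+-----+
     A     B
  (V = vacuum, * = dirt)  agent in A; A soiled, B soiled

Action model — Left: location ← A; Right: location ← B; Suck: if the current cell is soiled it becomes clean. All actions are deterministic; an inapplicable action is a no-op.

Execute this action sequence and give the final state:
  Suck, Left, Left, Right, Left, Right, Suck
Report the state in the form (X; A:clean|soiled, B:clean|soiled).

Suck (#1): (A; A:clean, B:soiled)
Left (#2): (A; A:clean, B:soiled)
Left (#3): (A; A:clean, B:soiled)
Right (#4): (B; A:clean, B:soiled)
Left (#5): (A; A:clean, B:soiled)
Right (#6): (B; A:clean, B:soiled)
Suck (#7): (B; A:clean, B:clean)

(B; A:clean, B:clean)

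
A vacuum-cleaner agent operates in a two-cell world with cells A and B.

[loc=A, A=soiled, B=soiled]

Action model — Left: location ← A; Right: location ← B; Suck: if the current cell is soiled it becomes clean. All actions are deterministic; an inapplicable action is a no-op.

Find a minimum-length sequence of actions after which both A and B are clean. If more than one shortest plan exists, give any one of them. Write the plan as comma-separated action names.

1. Suck → <A|clean|soiled>
2. Right → <B|clean|soiled>
3. Suck → <B|clean|clean>
min 3: Suck A + move + Suck B

Suck, Right, Suck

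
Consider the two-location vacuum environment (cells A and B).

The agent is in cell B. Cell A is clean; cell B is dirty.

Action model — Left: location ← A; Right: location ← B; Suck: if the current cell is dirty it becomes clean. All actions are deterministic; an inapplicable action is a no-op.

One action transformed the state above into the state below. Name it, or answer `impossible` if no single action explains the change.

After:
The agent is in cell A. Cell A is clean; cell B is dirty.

Left

try  Left: (A; A:clean, B:dirty)  ← match
try Right: (B; A:clean, B:dirty)
try  Suck: (B; A:clean, B:clean)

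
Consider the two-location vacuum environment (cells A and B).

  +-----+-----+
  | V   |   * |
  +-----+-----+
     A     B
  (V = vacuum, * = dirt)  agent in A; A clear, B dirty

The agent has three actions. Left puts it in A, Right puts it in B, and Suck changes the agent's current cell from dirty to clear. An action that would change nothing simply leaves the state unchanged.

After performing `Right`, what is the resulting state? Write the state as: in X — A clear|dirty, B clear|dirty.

start: in A — A clear, B dirty
Right (#1): in B — A clear, B dirty

in B — A clear, B dirty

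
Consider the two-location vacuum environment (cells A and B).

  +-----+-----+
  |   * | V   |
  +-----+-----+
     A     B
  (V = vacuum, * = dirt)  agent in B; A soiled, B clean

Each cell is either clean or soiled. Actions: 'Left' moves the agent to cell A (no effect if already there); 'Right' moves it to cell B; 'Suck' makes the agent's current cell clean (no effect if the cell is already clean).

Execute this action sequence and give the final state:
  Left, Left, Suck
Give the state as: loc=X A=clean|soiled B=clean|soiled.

loc=A A=clean B=clean

step 1/3 (Left): loc=A A=soiled B=clean
step 2/3 (Left): loc=A A=soiled B=clean
step 3/3 (Suck): loc=A A=clean B=clean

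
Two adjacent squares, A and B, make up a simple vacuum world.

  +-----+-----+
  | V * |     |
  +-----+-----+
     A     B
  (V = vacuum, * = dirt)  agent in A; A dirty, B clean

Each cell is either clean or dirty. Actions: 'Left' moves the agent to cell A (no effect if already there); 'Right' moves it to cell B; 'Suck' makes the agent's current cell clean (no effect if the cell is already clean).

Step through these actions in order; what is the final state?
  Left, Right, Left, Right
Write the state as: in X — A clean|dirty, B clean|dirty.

1. Left → in A — A dirty, B clean
2. Right → in B — A dirty, B clean
3. Left → in A — A dirty, B clean
4. Right → in B — A dirty, B clean

in B — A dirty, B clean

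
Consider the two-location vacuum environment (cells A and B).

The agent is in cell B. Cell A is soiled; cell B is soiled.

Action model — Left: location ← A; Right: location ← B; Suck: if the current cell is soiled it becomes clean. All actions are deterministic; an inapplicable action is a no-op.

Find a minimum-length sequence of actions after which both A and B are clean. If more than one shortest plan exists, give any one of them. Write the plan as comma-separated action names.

Suck, Left, Suck

1. Suck → in B — A soiled, B clean
2. Left → in A — A soiled, B clean
3. Suck → in A — A clean, B clean
min 3: Suck B + move + Suck A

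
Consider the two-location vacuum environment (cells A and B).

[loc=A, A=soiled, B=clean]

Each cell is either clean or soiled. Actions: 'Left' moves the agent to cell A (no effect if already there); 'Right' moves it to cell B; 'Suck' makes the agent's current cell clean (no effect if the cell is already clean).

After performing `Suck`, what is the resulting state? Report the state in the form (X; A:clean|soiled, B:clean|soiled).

start: (A; A:soiled, B:clean)
[1] after Suck: (A; A:clean, B:clean)

(A; A:clean, B:clean)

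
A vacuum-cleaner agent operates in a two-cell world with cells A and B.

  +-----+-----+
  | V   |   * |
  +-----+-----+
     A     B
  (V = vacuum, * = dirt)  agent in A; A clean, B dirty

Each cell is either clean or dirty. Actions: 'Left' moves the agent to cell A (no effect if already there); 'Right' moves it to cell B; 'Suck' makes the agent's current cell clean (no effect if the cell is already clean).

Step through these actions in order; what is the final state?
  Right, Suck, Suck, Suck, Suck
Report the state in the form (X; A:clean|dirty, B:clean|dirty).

step 1/5 (Right): (B; A:clean, B:dirty)
step 2/5 (Suck): (B; A:clean, B:clean)
step 3/5 (Suck): (B; A:clean, B:clean)
step 4/5 (Suck): (B; A:clean, B:clean)
step 5/5 (Suck): (B; A:clean, B:clean)

(B; A:clean, B:clean)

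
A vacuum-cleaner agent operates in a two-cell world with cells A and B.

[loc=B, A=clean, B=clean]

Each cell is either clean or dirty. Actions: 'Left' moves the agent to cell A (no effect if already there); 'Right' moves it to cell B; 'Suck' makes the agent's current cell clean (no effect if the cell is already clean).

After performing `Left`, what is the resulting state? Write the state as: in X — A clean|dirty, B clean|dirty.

start: in B — A clean, B clean
1. Left → in A — A clean, B clean

in A — A clean, B clean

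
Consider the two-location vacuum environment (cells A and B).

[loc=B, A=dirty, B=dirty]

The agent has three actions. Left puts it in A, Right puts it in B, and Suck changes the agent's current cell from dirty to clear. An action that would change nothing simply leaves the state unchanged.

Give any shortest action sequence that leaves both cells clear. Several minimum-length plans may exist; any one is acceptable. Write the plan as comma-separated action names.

Suck, Left, Suck

[1] after Suck: (B; A:dirty, B:clear)
[2] after Left: (A; A:dirty, B:clear)
[3] after Suck: (A; A:clear, B:clear)
min 3: Suck B + move + Suck A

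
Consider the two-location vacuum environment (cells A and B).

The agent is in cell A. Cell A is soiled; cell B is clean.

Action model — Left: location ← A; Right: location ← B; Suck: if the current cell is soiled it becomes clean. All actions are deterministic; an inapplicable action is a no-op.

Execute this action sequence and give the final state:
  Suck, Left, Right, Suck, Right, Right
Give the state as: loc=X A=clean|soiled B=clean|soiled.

[1] after Suck: loc=A A=clean B=clean
[2] after Left: loc=A A=clean B=clean
[3] after Right: loc=B A=clean B=clean
[4] after Suck: loc=B A=clean B=clean
[5] after Right: loc=B A=clean B=clean
[6] after Right: loc=B A=clean B=clean

loc=B A=clean B=clean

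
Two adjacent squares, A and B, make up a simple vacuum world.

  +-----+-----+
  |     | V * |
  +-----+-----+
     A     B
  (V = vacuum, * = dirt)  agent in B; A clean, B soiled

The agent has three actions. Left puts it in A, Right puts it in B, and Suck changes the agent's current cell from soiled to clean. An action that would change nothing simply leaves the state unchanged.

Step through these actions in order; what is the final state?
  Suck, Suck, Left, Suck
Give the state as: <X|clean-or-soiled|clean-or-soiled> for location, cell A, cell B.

step 1/4 (Suck): <B|clean|clean>
step 2/4 (Suck): <B|clean|clean>
step 3/4 (Left): <A|clean|clean>
step 4/4 (Suck): <A|clean|clean>

<A|clean|clean>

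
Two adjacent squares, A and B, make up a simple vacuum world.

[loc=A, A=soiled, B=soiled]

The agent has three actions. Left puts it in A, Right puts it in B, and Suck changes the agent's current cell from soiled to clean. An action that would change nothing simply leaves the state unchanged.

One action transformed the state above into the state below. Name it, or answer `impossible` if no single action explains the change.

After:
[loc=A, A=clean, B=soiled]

try  Left: (A; A:soiled, B:soiled)
try Right: (B; A:soiled, B:soiled)
try  Suck: (A; A:clean, B:soiled)  ← match

Suck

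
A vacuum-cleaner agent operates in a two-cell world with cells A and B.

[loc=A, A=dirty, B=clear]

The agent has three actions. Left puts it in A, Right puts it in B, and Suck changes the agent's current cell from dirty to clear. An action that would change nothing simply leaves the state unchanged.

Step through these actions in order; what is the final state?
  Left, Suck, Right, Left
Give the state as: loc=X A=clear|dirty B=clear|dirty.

loc=A A=clear B=clear

step 1/4 (Left): loc=A A=dirty B=clear
step 2/4 (Suck): loc=A A=clear B=clear
step 3/4 (Right): loc=B A=clear B=clear
step 4/4 (Left): loc=A A=clear B=clear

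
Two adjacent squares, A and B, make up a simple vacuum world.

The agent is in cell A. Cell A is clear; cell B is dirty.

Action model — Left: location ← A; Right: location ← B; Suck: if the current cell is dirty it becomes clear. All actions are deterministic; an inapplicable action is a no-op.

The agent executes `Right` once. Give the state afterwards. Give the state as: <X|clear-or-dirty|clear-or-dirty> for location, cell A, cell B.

<B|clear|dirty>

start: <A|clear|dirty>
t=1 Right ⇒ <B|clear|dirty>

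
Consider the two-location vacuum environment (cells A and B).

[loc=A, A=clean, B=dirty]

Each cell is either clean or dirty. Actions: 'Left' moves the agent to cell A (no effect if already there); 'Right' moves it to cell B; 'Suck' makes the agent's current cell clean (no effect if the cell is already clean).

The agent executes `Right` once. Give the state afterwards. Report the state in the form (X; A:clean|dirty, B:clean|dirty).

(B; A:clean, B:dirty)

start: (A; A:clean, B:dirty)
1) do Right; now (B; A:clean, B:dirty)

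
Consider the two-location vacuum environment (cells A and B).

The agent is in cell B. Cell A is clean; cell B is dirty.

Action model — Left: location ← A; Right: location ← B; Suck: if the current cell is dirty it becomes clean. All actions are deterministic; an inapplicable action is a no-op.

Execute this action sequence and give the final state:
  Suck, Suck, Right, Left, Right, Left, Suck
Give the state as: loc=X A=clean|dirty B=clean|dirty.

1. Suck → loc=B A=clean B=clean
2. Suck → loc=B A=clean B=clean
3. Right → loc=B A=clean B=clean
4. Left → loc=A A=clean B=clean
5. Right → loc=B A=clean B=clean
6. Left → loc=A A=clean B=clean
7. Suck → loc=A A=clean B=clean

loc=A A=clean B=clean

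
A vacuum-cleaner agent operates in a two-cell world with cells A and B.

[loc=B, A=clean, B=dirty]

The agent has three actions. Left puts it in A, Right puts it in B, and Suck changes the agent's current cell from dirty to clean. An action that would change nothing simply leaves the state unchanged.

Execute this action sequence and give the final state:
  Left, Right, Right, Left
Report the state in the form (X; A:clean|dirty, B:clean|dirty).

1) do Left; now (A; A:clean, B:dirty)
2) do Right; now (B; A:clean, B:dirty)
3) do Right; now (B; A:clean, B:dirty)
4) do Left; now (A; A:clean, B:dirty)

(A; A:clean, B:dirty)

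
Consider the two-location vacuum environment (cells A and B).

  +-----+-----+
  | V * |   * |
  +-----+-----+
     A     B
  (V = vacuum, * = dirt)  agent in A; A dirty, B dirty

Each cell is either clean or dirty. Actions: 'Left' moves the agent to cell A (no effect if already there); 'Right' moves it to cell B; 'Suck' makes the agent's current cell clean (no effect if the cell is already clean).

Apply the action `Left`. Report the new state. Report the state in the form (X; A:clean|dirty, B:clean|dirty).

start: (A; A:dirty, B:dirty)
t=1 Left ⇒ (A; A:dirty, B:dirty)

(A; A:dirty, B:dirty)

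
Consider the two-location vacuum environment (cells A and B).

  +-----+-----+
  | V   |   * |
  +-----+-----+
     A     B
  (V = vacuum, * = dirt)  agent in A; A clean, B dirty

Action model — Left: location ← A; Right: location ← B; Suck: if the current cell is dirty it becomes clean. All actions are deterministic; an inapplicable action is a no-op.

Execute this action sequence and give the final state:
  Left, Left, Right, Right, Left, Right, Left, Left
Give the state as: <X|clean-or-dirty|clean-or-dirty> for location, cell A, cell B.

<A|clean|dirty>

1) do Left; now <A|clean|dirty>
2) do Left; now <A|clean|dirty>
3) do Right; now <B|clean|dirty>
4) do Right; now <B|clean|dirty>
5) do Left; now <A|clean|dirty>
6) do Right; now <B|clean|dirty>
7) do Left; now <A|clean|dirty>
8) do Left; now <A|clean|dirty>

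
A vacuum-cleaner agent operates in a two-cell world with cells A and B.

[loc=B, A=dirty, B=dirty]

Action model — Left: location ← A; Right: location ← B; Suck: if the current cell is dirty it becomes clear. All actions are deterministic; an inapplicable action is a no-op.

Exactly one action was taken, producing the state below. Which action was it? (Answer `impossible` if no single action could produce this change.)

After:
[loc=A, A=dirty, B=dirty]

try  Left: in A — A dirty, B dirty  ← match
try Right: in B — A dirty, B dirty
try  Suck: in B — A dirty, B clear

Left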